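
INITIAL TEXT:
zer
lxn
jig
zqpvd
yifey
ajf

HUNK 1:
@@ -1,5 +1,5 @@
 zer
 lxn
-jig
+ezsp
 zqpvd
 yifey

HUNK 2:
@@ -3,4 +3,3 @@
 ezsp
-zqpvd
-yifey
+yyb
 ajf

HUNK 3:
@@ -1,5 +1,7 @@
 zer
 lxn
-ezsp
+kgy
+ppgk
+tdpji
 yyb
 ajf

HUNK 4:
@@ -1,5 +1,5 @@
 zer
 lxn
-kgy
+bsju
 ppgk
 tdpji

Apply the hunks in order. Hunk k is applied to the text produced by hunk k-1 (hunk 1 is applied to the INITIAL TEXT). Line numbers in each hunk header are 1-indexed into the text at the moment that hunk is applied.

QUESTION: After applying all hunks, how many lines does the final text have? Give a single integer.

Answer: 7

Derivation:
Hunk 1: at line 1 remove [jig] add [ezsp] -> 6 lines: zer lxn ezsp zqpvd yifey ajf
Hunk 2: at line 3 remove [zqpvd,yifey] add [yyb] -> 5 lines: zer lxn ezsp yyb ajf
Hunk 3: at line 1 remove [ezsp] add [kgy,ppgk,tdpji] -> 7 lines: zer lxn kgy ppgk tdpji yyb ajf
Hunk 4: at line 1 remove [kgy] add [bsju] -> 7 lines: zer lxn bsju ppgk tdpji yyb ajf
Final line count: 7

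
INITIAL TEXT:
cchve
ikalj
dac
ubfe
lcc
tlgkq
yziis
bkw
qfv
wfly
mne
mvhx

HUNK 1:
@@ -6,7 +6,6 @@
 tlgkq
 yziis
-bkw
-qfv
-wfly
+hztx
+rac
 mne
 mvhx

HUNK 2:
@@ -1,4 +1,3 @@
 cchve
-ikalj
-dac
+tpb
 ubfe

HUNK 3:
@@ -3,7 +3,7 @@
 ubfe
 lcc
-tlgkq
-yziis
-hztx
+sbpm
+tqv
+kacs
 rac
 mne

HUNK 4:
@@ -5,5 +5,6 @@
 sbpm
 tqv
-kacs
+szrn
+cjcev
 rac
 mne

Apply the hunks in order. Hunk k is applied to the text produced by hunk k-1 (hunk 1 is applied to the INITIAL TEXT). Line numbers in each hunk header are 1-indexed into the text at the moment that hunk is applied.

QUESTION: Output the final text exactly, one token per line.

Answer: cchve
tpb
ubfe
lcc
sbpm
tqv
szrn
cjcev
rac
mne
mvhx

Derivation:
Hunk 1: at line 6 remove [bkw,qfv,wfly] add [hztx,rac] -> 11 lines: cchve ikalj dac ubfe lcc tlgkq yziis hztx rac mne mvhx
Hunk 2: at line 1 remove [ikalj,dac] add [tpb] -> 10 lines: cchve tpb ubfe lcc tlgkq yziis hztx rac mne mvhx
Hunk 3: at line 3 remove [tlgkq,yziis,hztx] add [sbpm,tqv,kacs] -> 10 lines: cchve tpb ubfe lcc sbpm tqv kacs rac mne mvhx
Hunk 4: at line 5 remove [kacs] add [szrn,cjcev] -> 11 lines: cchve tpb ubfe lcc sbpm tqv szrn cjcev rac mne mvhx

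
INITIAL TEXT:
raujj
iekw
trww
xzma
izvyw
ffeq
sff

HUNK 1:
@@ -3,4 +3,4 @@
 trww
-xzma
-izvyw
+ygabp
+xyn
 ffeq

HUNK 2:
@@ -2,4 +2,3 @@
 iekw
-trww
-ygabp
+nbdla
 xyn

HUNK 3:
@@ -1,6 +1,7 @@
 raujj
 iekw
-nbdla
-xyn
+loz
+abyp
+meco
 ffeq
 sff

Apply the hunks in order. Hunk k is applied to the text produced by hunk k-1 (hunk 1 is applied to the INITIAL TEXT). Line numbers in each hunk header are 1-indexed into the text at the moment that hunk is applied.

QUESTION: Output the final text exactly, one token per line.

Hunk 1: at line 3 remove [xzma,izvyw] add [ygabp,xyn] -> 7 lines: raujj iekw trww ygabp xyn ffeq sff
Hunk 2: at line 2 remove [trww,ygabp] add [nbdla] -> 6 lines: raujj iekw nbdla xyn ffeq sff
Hunk 3: at line 1 remove [nbdla,xyn] add [loz,abyp,meco] -> 7 lines: raujj iekw loz abyp meco ffeq sff

Answer: raujj
iekw
loz
abyp
meco
ffeq
sff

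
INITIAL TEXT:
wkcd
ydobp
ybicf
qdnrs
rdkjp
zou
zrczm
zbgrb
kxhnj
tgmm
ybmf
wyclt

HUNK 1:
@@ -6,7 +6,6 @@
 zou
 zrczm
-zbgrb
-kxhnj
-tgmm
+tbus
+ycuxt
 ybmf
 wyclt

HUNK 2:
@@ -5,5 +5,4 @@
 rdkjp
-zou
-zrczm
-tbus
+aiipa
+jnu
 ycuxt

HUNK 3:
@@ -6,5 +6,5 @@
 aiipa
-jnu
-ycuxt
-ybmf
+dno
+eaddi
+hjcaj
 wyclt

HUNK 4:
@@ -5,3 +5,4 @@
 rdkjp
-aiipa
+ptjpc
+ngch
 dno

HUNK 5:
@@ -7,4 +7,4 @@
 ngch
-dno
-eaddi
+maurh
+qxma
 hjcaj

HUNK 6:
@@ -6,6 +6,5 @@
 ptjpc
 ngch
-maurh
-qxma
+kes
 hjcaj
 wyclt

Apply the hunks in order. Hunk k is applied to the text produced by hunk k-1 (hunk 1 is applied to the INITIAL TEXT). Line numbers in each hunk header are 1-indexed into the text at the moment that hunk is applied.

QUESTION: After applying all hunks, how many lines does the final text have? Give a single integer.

Hunk 1: at line 6 remove [zbgrb,kxhnj,tgmm] add [tbus,ycuxt] -> 11 lines: wkcd ydobp ybicf qdnrs rdkjp zou zrczm tbus ycuxt ybmf wyclt
Hunk 2: at line 5 remove [zou,zrczm,tbus] add [aiipa,jnu] -> 10 lines: wkcd ydobp ybicf qdnrs rdkjp aiipa jnu ycuxt ybmf wyclt
Hunk 3: at line 6 remove [jnu,ycuxt,ybmf] add [dno,eaddi,hjcaj] -> 10 lines: wkcd ydobp ybicf qdnrs rdkjp aiipa dno eaddi hjcaj wyclt
Hunk 4: at line 5 remove [aiipa] add [ptjpc,ngch] -> 11 lines: wkcd ydobp ybicf qdnrs rdkjp ptjpc ngch dno eaddi hjcaj wyclt
Hunk 5: at line 7 remove [dno,eaddi] add [maurh,qxma] -> 11 lines: wkcd ydobp ybicf qdnrs rdkjp ptjpc ngch maurh qxma hjcaj wyclt
Hunk 6: at line 6 remove [maurh,qxma] add [kes] -> 10 lines: wkcd ydobp ybicf qdnrs rdkjp ptjpc ngch kes hjcaj wyclt
Final line count: 10

Answer: 10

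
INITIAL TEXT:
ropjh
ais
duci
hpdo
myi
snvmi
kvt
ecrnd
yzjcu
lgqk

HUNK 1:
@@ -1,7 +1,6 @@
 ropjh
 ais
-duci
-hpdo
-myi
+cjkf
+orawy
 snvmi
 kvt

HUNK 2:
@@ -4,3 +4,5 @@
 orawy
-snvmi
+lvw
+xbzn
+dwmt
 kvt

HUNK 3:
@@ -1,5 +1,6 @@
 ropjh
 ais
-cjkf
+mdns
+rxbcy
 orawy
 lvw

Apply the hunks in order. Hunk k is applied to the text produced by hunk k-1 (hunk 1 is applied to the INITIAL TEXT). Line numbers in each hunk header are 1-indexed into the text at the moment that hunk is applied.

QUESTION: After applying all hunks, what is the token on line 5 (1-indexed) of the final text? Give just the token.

Answer: orawy

Derivation:
Hunk 1: at line 1 remove [duci,hpdo,myi] add [cjkf,orawy] -> 9 lines: ropjh ais cjkf orawy snvmi kvt ecrnd yzjcu lgqk
Hunk 2: at line 4 remove [snvmi] add [lvw,xbzn,dwmt] -> 11 lines: ropjh ais cjkf orawy lvw xbzn dwmt kvt ecrnd yzjcu lgqk
Hunk 3: at line 1 remove [cjkf] add [mdns,rxbcy] -> 12 lines: ropjh ais mdns rxbcy orawy lvw xbzn dwmt kvt ecrnd yzjcu lgqk
Final line 5: orawy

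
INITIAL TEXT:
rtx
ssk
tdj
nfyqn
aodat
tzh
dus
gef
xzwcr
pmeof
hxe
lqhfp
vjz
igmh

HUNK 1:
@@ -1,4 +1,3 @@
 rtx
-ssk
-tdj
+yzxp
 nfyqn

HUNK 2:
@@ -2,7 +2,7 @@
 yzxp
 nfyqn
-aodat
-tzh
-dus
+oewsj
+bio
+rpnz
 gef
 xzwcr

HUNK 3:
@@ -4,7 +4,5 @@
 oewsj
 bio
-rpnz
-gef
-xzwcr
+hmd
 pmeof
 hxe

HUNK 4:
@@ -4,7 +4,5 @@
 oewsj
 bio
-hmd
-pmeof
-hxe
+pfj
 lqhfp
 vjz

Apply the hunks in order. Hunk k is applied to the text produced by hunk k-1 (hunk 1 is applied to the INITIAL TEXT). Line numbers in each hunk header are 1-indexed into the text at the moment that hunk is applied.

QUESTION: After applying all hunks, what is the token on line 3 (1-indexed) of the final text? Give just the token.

Hunk 1: at line 1 remove [ssk,tdj] add [yzxp] -> 13 lines: rtx yzxp nfyqn aodat tzh dus gef xzwcr pmeof hxe lqhfp vjz igmh
Hunk 2: at line 2 remove [aodat,tzh,dus] add [oewsj,bio,rpnz] -> 13 lines: rtx yzxp nfyqn oewsj bio rpnz gef xzwcr pmeof hxe lqhfp vjz igmh
Hunk 3: at line 4 remove [rpnz,gef,xzwcr] add [hmd] -> 11 lines: rtx yzxp nfyqn oewsj bio hmd pmeof hxe lqhfp vjz igmh
Hunk 4: at line 4 remove [hmd,pmeof,hxe] add [pfj] -> 9 lines: rtx yzxp nfyqn oewsj bio pfj lqhfp vjz igmh
Final line 3: nfyqn

Answer: nfyqn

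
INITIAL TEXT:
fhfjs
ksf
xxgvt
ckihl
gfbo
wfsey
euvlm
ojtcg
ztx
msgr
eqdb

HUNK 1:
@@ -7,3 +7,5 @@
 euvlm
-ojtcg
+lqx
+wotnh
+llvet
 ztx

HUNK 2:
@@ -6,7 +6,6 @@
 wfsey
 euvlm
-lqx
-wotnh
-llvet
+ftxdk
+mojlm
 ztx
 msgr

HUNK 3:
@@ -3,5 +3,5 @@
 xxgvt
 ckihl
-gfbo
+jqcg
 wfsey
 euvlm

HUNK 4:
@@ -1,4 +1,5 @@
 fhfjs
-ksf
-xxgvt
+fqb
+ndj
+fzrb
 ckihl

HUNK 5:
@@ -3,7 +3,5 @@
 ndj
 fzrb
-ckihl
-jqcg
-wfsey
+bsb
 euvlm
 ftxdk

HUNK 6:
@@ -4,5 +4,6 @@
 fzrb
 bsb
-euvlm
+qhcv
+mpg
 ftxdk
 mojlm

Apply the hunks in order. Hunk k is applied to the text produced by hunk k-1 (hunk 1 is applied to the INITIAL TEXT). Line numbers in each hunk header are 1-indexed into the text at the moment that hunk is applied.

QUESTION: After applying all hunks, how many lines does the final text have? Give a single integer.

Hunk 1: at line 7 remove [ojtcg] add [lqx,wotnh,llvet] -> 13 lines: fhfjs ksf xxgvt ckihl gfbo wfsey euvlm lqx wotnh llvet ztx msgr eqdb
Hunk 2: at line 6 remove [lqx,wotnh,llvet] add [ftxdk,mojlm] -> 12 lines: fhfjs ksf xxgvt ckihl gfbo wfsey euvlm ftxdk mojlm ztx msgr eqdb
Hunk 3: at line 3 remove [gfbo] add [jqcg] -> 12 lines: fhfjs ksf xxgvt ckihl jqcg wfsey euvlm ftxdk mojlm ztx msgr eqdb
Hunk 4: at line 1 remove [ksf,xxgvt] add [fqb,ndj,fzrb] -> 13 lines: fhfjs fqb ndj fzrb ckihl jqcg wfsey euvlm ftxdk mojlm ztx msgr eqdb
Hunk 5: at line 3 remove [ckihl,jqcg,wfsey] add [bsb] -> 11 lines: fhfjs fqb ndj fzrb bsb euvlm ftxdk mojlm ztx msgr eqdb
Hunk 6: at line 4 remove [euvlm] add [qhcv,mpg] -> 12 lines: fhfjs fqb ndj fzrb bsb qhcv mpg ftxdk mojlm ztx msgr eqdb
Final line count: 12

Answer: 12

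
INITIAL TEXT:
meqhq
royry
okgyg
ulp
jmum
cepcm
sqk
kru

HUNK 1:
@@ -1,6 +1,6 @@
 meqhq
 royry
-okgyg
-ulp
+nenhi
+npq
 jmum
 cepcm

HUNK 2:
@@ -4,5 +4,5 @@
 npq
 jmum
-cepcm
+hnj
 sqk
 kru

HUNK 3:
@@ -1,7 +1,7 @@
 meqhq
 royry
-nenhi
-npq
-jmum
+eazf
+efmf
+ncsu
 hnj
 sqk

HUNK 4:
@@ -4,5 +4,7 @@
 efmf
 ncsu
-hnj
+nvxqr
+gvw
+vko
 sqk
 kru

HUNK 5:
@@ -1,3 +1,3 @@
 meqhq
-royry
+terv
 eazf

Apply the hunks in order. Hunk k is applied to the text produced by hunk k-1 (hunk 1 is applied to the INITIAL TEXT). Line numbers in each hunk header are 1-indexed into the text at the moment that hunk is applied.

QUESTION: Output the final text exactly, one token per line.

Answer: meqhq
terv
eazf
efmf
ncsu
nvxqr
gvw
vko
sqk
kru

Derivation:
Hunk 1: at line 1 remove [okgyg,ulp] add [nenhi,npq] -> 8 lines: meqhq royry nenhi npq jmum cepcm sqk kru
Hunk 2: at line 4 remove [cepcm] add [hnj] -> 8 lines: meqhq royry nenhi npq jmum hnj sqk kru
Hunk 3: at line 1 remove [nenhi,npq,jmum] add [eazf,efmf,ncsu] -> 8 lines: meqhq royry eazf efmf ncsu hnj sqk kru
Hunk 4: at line 4 remove [hnj] add [nvxqr,gvw,vko] -> 10 lines: meqhq royry eazf efmf ncsu nvxqr gvw vko sqk kru
Hunk 5: at line 1 remove [royry] add [terv] -> 10 lines: meqhq terv eazf efmf ncsu nvxqr gvw vko sqk kru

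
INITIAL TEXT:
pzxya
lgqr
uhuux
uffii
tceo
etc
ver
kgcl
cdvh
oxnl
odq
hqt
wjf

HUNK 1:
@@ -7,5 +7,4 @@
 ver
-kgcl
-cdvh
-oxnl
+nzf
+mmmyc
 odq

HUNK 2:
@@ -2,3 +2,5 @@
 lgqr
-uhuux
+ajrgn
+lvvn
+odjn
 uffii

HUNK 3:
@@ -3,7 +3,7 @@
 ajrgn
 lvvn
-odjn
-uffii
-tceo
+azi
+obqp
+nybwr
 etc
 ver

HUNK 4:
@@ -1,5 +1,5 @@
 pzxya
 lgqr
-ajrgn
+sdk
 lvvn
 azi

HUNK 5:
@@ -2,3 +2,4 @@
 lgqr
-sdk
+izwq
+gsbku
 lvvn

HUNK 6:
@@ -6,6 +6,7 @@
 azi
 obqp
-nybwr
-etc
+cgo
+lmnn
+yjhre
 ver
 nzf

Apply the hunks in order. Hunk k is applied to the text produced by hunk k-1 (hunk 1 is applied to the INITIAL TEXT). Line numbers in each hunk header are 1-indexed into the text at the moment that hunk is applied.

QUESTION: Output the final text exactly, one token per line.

Hunk 1: at line 7 remove [kgcl,cdvh,oxnl] add [nzf,mmmyc] -> 12 lines: pzxya lgqr uhuux uffii tceo etc ver nzf mmmyc odq hqt wjf
Hunk 2: at line 2 remove [uhuux] add [ajrgn,lvvn,odjn] -> 14 lines: pzxya lgqr ajrgn lvvn odjn uffii tceo etc ver nzf mmmyc odq hqt wjf
Hunk 3: at line 3 remove [odjn,uffii,tceo] add [azi,obqp,nybwr] -> 14 lines: pzxya lgqr ajrgn lvvn azi obqp nybwr etc ver nzf mmmyc odq hqt wjf
Hunk 4: at line 1 remove [ajrgn] add [sdk] -> 14 lines: pzxya lgqr sdk lvvn azi obqp nybwr etc ver nzf mmmyc odq hqt wjf
Hunk 5: at line 2 remove [sdk] add [izwq,gsbku] -> 15 lines: pzxya lgqr izwq gsbku lvvn azi obqp nybwr etc ver nzf mmmyc odq hqt wjf
Hunk 6: at line 6 remove [nybwr,etc] add [cgo,lmnn,yjhre] -> 16 lines: pzxya lgqr izwq gsbku lvvn azi obqp cgo lmnn yjhre ver nzf mmmyc odq hqt wjf

Answer: pzxya
lgqr
izwq
gsbku
lvvn
azi
obqp
cgo
lmnn
yjhre
ver
nzf
mmmyc
odq
hqt
wjf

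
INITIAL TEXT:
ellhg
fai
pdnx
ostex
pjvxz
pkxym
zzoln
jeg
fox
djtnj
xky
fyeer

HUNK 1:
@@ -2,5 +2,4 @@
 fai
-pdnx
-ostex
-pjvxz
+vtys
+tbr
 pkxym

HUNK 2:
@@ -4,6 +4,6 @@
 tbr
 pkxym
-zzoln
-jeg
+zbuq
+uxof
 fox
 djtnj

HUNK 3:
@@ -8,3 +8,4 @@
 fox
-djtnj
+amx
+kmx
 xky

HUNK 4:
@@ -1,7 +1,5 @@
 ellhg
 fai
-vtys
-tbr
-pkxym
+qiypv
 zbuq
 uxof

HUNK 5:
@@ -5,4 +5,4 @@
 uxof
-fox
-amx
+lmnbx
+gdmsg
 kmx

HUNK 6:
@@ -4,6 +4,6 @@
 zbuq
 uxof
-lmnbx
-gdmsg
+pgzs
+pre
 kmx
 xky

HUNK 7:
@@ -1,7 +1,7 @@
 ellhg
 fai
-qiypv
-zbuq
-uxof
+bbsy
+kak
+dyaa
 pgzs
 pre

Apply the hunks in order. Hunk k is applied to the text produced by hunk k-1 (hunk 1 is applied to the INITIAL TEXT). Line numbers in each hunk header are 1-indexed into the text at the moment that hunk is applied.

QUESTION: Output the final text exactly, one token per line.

Hunk 1: at line 2 remove [pdnx,ostex,pjvxz] add [vtys,tbr] -> 11 lines: ellhg fai vtys tbr pkxym zzoln jeg fox djtnj xky fyeer
Hunk 2: at line 4 remove [zzoln,jeg] add [zbuq,uxof] -> 11 lines: ellhg fai vtys tbr pkxym zbuq uxof fox djtnj xky fyeer
Hunk 3: at line 8 remove [djtnj] add [amx,kmx] -> 12 lines: ellhg fai vtys tbr pkxym zbuq uxof fox amx kmx xky fyeer
Hunk 4: at line 1 remove [vtys,tbr,pkxym] add [qiypv] -> 10 lines: ellhg fai qiypv zbuq uxof fox amx kmx xky fyeer
Hunk 5: at line 5 remove [fox,amx] add [lmnbx,gdmsg] -> 10 lines: ellhg fai qiypv zbuq uxof lmnbx gdmsg kmx xky fyeer
Hunk 6: at line 4 remove [lmnbx,gdmsg] add [pgzs,pre] -> 10 lines: ellhg fai qiypv zbuq uxof pgzs pre kmx xky fyeer
Hunk 7: at line 1 remove [qiypv,zbuq,uxof] add [bbsy,kak,dyaa] -> 10 lines: ellhg fai bbsy kak dyaa pgzs pre kmx xky fyeer

Answer: ellhg
fai
bbsy
kak
dyaa
pgzs
pre
kmx
xky
fyeer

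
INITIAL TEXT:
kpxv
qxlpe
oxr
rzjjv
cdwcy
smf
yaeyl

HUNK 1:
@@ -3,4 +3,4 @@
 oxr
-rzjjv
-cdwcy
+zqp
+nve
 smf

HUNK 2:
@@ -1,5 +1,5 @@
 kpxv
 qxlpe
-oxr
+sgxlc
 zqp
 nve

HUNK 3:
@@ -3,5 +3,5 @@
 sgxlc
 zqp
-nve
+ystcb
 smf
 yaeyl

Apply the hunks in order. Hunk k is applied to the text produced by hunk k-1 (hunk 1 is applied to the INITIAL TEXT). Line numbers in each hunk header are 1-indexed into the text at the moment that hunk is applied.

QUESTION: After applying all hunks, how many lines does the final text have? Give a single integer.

Hunk 1: at line 3 remove [rzjjv,cdwcy] add [zqp,nve] -> 7 lines: kpxv qxlpe oxr zqp nve smf yaeyl
Hunk 2: at line 1 remove [oxr] add [sgxlc] -> 7 lines: kpxv qxlpe sgxlc zqp nve smf yaeyl
Hunk 3: at line 3 remove [nve] add [ystcb] -> 7 lines: kpxv qxlpe sgxlc zqp ystcb smf yaeyl
Final line count: 7

Answer: 7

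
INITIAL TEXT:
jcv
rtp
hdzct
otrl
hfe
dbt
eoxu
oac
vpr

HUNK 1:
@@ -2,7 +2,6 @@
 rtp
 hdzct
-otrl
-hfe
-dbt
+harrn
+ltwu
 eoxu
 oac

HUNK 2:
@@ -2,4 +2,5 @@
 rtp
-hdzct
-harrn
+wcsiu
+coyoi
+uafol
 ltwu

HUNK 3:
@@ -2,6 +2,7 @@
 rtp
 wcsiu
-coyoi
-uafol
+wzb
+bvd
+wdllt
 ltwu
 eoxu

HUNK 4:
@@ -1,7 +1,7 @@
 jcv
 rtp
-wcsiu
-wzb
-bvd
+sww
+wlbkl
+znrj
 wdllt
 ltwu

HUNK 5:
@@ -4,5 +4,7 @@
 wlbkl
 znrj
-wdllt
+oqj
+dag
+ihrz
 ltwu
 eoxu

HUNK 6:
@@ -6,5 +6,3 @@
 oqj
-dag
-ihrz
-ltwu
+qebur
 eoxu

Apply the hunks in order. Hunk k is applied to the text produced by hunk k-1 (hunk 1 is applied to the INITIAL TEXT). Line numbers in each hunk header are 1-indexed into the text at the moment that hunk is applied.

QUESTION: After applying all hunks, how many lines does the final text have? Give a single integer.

Hunk 1: at line 2 remove [otrl,hfe,dbt] add [harrn,ltwu] -> 8 lines: jcv rtp hdzct harrn ltwu eoxu oac vpr
Hunk 2: at line 2 remove [hdzct,harrn] add [wcsiu,coyoi,uafol] -> 9 lines: jcv rtp wcsiu coyoi uafol ltwu eoxu oac vpr
Hunk 3: at line 2 remove [coyoi,uafol] add [wzb,bvd,wdllt] -> 10 lines: jcv rtp wcsiu wzb bvd wdllt ltwu eoxu oac vpr
Hunk 4: at line 1 remove [wcsiu,wzb,bvd] add [sww,wlbkl,znrj] -> 10 lines: jcv rtp sww wlbkl znrj wdllt ltwu eoxu oac vpr
Hunk 5: at line 4 remove [wdllt] add [oqj,dag,ihrz] -> 12 lines: jcv rtp sww wlbkl znrj oqj dag ihrz ltwu eoxu oac vpr
Hunk 6: at line 6 remove [dag,ihrz,ltwu] add [qebur] -> 10 lines: jcv rtp sww wlbkl znrj oqj qebur eoxu oac vpr
Final line count: 10

Answer: 10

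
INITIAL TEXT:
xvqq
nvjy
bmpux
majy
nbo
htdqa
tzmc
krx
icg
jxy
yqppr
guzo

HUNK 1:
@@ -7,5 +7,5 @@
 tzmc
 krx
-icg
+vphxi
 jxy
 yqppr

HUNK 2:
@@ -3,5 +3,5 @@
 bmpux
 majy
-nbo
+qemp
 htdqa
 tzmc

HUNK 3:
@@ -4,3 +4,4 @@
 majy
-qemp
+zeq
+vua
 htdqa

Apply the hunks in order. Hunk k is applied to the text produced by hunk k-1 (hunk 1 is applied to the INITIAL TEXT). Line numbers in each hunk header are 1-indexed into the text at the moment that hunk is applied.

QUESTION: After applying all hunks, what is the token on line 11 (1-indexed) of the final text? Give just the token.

Answer: jxy

Derivation:
Hunk 1: at line 7 remove [icg] add [vphxi] -> 12 lines: xvqq nvjy bmpux majy nbo htdqa tzmc krx vphxi jxy yqppr guzo
Hunk 2: at line 3 remove [nbo] add [qemp] -> 12 lines: xvqq nvjy bmpux majy qemp htdqa tzmc krx vphxi jxy yqppr guzo
Hunk 3: at line 4 remove [qemp] add [zeq,vua] -> 13 lines: xvqq nvjy bmpux majy zeq vua htdqa tzmc krx vphxi jxy yqppr guzo
Final line 11: jxy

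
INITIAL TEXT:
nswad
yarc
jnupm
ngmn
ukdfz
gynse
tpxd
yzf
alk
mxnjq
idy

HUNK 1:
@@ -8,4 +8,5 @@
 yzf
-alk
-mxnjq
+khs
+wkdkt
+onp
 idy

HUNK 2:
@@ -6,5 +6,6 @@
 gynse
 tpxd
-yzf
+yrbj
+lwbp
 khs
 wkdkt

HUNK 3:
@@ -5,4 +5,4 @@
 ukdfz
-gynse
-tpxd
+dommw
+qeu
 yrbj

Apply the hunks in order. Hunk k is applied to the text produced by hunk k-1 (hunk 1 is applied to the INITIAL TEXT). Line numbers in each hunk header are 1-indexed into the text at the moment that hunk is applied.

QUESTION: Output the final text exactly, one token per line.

Answer: nswad
yarc
jnupm
ngmn
ukdfz
dommw
qeu
yrbj
lwbp
khs
wkdkt
onp
idy

Derivation:
Hunk 1: at line 8 remove [alk,mxnjq] add [khs,wkdkt,onp] -> 12 lines: nswad yarc jnupm ngmn ukdfz gynse tpxd yzf khs wkdkt onp idy
Hunk 2: at line 6 remove [yzf] add [yrbj,lwbp] -> 13 lines: nswad yarc jnupm ngmn ukdfz gynse tpxd yrbj lwbp khs wkdkt onp idy
Hunk 3: at line 5 remove [gynse,tpxd] add [dommw,qeu] -> 13 lines: nswad yarc jnupm ngmn ukdfz dommw qeu yrbj lwbp khs wkdkt onp idy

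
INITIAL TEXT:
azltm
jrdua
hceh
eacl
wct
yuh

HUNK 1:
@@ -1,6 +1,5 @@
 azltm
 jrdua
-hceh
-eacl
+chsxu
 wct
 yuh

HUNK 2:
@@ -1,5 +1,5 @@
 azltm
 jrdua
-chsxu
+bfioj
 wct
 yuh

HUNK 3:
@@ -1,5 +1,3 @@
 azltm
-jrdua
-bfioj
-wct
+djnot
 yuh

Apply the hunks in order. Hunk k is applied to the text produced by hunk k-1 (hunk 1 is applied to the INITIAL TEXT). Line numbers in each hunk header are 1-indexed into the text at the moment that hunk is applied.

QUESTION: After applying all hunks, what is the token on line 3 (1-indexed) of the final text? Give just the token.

Answer: yuh

Derivation:
Hunk 1: at line 1 remove [hceh,eacl] add [chsxu] -> 5 lines: azltm jrdua chsxu wct yuh
Hunk 2: at line 1 remove [chsxu] add [bfioj] -> 5 lines: azltm jrdua bfioj wct yuh
Hunk 3: at line 1 remove [jrdua,bfioj,wct] add [djnot] -> 3 lines: azltm djnot yuh
Final line 3: yuh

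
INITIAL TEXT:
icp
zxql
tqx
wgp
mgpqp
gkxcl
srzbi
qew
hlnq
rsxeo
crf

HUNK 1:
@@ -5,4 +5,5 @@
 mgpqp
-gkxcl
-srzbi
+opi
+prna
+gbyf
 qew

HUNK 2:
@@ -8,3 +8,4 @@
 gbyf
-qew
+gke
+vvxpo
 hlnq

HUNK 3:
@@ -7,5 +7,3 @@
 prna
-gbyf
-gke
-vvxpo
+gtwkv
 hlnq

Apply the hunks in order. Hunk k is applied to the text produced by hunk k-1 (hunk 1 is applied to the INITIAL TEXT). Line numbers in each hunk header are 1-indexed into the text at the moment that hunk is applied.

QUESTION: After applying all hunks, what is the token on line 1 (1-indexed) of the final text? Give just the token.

Hunk 1: at line 5 remove [gkxcl,srzbi] add [opi,prna,gbyf] -> 12 lines: icp zxql tqx wgp mgpqp opi prna gbyf qew hlnq rsxeo crf
Hunk 2: at line 8 remove [qew] add [gke,vvxpo] -> 13 lines: icp zxql tqx wgp mgpqp opi prna gbyf gke vvxpo hlnq rsxeo crf
Hunk 3: at line 7 remove [gbyf,gke,vvxpo] add [gtwkv] -> 11 lines: icp zxql tqx wgp mgpqp opi prna gtwkv hlnq rsxeo crf
Final line 1: icp

Answer: icp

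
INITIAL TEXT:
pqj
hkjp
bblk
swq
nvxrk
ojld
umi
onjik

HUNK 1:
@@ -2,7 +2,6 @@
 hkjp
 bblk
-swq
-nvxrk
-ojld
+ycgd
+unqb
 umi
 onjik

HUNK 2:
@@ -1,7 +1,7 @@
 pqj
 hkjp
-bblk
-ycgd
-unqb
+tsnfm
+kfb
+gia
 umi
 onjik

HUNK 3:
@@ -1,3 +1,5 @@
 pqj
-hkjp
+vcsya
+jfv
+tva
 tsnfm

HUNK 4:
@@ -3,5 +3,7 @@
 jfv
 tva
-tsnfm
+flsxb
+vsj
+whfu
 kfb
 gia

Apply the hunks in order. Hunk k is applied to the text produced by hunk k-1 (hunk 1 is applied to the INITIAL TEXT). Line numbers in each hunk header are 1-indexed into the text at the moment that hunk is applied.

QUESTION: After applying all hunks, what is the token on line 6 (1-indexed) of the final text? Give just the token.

Answer: vsj

Derivation:
Hunk 1: at line 2 remove [swq,nvxrk,ojld] add [ycgd,unqb] -> 7 lines: pqj hkjp bblk ycgd unqb umi onjik
Hunk 2: at line 1 remove [bblk,ycgd,unqb] add [tsnfm,kfb,gia] -> 7 lines: pqj hkjp tsnfm kfb gia umi onjik
Hunk 3: at line 1 remove [hkjp] add [vcsya,jfv,tva] -> 9 lines: pqj vcsya jfv tva tsnfm kfb gia umi onjik
Hunk 4: at line 3 remove [tsnfm] add [flsxb,vsj,whfu] -> 11 lines: pqj vcsya jfv tva flsxb vsj whfu kfb gia umi onjik
Final line 6: vsj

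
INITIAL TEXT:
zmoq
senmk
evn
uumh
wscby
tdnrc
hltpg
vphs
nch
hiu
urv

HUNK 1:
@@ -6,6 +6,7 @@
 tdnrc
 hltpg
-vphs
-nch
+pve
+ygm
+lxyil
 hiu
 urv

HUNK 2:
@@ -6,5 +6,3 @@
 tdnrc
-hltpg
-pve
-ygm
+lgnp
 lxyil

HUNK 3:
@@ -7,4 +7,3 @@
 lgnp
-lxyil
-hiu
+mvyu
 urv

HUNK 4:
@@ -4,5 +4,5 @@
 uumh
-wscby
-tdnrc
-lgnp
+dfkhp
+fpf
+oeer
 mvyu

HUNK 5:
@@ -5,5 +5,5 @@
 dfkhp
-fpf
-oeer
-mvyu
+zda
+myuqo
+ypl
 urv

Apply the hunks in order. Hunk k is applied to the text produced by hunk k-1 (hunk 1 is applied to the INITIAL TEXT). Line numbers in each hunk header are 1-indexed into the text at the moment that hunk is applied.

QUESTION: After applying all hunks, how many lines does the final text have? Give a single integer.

Hunk 1: at line 6 remove [vphs,nch] add [pve,ygm,lxyil] -> 12 lines: zmoq senmk evn uumh wscby tdnrc hltpg pve ygm lxyil hiu urv
Hunk 2: at line 6 remove [hltpg,pve,ygm] add [lgnp] -> 10 lines: zmoq senmk evn uumh wscby tdnrc lgnp lxyil hiu urv
Hunk 3: at line 7 remove [lxyil,hiu] add [mvyu] -> 9 lines: zmoq senmk evn uumh wscby tdnrc lgnp mvyu urv
Hunk 4: at line 4 remove [wscby,tdnrc,lgnp] add [dfkhp,fpf,oeer] -> 9 lines: zmoq senmk evn uumh dfkhp fpf oeer mvyu urv
Hunk 5: at line 5 remove [fpf,oeer,mvyu] add [zda,myuqo,ypl] -> 9 lines: zmoq senmk evn uumh dfkhp zda myuqo ypl urv
Final line count: 9

Answer: 9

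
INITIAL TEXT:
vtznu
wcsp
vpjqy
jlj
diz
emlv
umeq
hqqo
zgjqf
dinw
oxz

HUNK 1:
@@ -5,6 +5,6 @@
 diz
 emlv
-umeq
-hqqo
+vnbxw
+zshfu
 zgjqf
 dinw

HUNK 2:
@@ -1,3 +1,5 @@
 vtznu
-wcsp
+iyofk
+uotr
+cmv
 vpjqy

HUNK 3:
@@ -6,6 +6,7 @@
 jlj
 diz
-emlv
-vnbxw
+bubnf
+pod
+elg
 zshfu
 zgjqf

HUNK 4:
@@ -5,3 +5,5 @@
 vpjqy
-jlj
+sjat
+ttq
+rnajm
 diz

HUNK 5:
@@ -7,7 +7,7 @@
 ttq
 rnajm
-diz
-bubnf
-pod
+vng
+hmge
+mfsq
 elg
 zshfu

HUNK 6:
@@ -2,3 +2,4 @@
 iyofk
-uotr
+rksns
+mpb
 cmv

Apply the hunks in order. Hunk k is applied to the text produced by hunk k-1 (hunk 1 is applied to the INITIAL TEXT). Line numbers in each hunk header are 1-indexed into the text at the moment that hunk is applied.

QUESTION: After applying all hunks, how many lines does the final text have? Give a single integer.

Hunk 1: at line 5 remove [umeq,hqqo] add [vnbxw,zshfu] -> 11 lines: vtznu wcsp vpjqy jlj diz emlv vnbxw zshfu zgjqf dinw oxz
Hunk 2: at line 1 remove [wcsp] add [iyofk,uotr,cmv] -> 13 lines: vtznu iyofk uotr cmv vpjqy jlj diz emlv vnbxw zshfu zgjqf dinw oxz
Hunk 3: at line 6 remove [emlv,vnbxw] add [bubnf,pod,elg] -> 14 lines: vtznu iyofk uotr cmv vpjqy jlj diz bubnf pod elg zshfu zgjqf dinw oxz
Hunk 4: at line 5 remove [jlj] add [sjat,ttq,rnajm] -> 16 lines: vtznu iyofk uotr cmv vpjqy sjat ttq rnajm diz bubnf pod elg zshfu zgjqf dinw oxz
Hunk 5: at line 7 remove [diz,bubnf,pod] add [vng,hmge,mfsq] -> 16 lines: vtznu iyofk uotr cmv vpjqy sjat ttq rnajm vng hmge mfsq elg zshfu zgjqf dinw oxz
Hunk 6: at line 2 remove [uotr] add [rksns,mpb] -> 17 lines: vtznu iyofk rksns mpb cmv vpjqy sjat ttq rnajm vng hmge mfsq elg zshfu zgjqf dinw oxz
Final line count: 17

Answer: 17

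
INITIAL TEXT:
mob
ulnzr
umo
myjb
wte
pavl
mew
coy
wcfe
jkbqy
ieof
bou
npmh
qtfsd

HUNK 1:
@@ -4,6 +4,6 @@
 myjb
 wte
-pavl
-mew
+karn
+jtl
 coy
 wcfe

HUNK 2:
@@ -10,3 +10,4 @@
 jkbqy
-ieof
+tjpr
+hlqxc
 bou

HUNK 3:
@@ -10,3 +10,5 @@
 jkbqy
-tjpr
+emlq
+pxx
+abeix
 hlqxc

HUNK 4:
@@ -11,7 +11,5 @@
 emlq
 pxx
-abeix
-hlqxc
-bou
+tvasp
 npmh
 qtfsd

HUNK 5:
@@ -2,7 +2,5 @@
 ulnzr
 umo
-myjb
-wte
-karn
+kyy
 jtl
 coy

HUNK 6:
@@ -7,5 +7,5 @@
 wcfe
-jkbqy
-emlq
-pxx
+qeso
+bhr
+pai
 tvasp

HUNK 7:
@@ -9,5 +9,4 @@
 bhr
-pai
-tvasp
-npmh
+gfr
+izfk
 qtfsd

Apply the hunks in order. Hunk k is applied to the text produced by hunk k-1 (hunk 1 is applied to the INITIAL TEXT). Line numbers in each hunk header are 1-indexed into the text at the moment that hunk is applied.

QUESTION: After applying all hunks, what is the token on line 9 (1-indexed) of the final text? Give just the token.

Hunk 1: at line 4 remove [pavl,mew] add [karn,jtl] -> 14 lines: mob ulnzr umo myjb wte karn jtl coy wcfe jkbqy ieof bou npmh qtfsd
Hunk 2: at line 10 remove [ieof] add [tjpr,hlqxc] -> 15 lines: mob ulnzr umo myjb wte karn jtl coy wcfe jkbqy tjpr hlqxc bou npmh qtfsd
Hunk 3: at line 10 remove [tjpr] add [emlq,pxx,abeix] -> 17 lines: mob ulnzr umo myjb wte karn jtl coy wcfe jkbqy emlq pxx abeix hlqxc bou npmh qtfsd
Hunk 4: at line 11 remove [abeix,hlqxc,bou] add [tvasp] -> 15 lines: mob ulnzr umo myjb wte karn jtl coy wcfe jkbqy emlq pxx tvasp npmh qtfsd
Hunk 5: at line 2 remove [myjb,wte,karn] add [kyy] -> 13 lines: mob ulnzr umo kyy jtl coy wcfe jkbqy emlq pxx tvasp npmh qtfsd
Hunk 6: at line 7 remove [jkbqy,emlq,pxx] add [qeso,bhr,pai] -> 13 lines: mob ulnzr umo kyy jtl coy wcfe qeso bhr pai tvasp npmh qtfsd
Hunk 7: at line 9 remove [pai,tvasp,npmh] add [gfr,izfk] -> 12 lines: mob ulnzr umo kyy jtl coy wcfe qeso bhr gfr izfk qtfsd
Final line 9: bhr

Answer: bhr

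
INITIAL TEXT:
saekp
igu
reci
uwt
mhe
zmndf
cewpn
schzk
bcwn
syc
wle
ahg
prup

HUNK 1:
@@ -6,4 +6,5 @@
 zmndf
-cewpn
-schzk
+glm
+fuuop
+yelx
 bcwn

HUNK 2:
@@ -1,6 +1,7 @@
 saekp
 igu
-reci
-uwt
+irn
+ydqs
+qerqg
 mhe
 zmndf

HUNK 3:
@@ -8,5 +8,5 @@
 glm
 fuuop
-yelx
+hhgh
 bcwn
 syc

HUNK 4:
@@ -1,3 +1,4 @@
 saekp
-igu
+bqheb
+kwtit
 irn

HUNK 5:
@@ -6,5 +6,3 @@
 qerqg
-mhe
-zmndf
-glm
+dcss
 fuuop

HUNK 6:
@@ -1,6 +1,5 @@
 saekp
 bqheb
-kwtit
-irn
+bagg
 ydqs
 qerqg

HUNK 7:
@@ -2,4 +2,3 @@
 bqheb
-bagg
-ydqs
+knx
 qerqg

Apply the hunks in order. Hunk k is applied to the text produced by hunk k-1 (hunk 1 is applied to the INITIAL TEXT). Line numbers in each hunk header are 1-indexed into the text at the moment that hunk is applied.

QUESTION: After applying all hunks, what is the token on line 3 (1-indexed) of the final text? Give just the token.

Answer: knx

Derivation:
Hunk 1: at line 6 remove [cewpn,schzk] add [glm,fuuop,yelx] -> 14 lines: saekp igu reci uwt mhe zmndf glm fuuop yelx bcwn syc wle ahg prup
Hunk 2: at line 1 remove [reci,uwt] add [irn,ydqs,qerqg] -> 15 lines: saekp igu irn ydqs qerqg mhe zmndf glm fuuop yelx bcwn syc wle ahg prup
Hunk 3: at line 8 remove [yelx] add [hhgh] -> 15 lines: saekp igu irn ydqs qerqg mhe zmndf glm fuuop hhgh bcwn syc wle ahg prup
Hunk 4: at line 1 remove [igu] add [bqheb,kwtit] -> 16 lines: saekp bqheb kwtit irn ydqs qerqg mhe zmndf glm fuuop hhgh bcwn syc wle ahg prup
Hunk 5: at line 6 remove [mhe,zmndf,glm] add [dcss] -> 14 lines: saekp bqheb kwtit irn ydqs qerqg dcss fuuop hhgh bcwn syc wle ahg prup
Hunk 6: at line 1 remove [kwtit,irn] add [bagg] -> 13 lines: saekp bqheb bagg ydqs qerqg dcss fuuop hhgh bcwn syc wle ahg prup
Hunk 7: at line 2 remove [bagg,ydqs] add [knx] -> 12 lines: saekp bqheb knx qerqg dcss fuuop hhgh bcwn syc wle ahg prup
Final line 3: knx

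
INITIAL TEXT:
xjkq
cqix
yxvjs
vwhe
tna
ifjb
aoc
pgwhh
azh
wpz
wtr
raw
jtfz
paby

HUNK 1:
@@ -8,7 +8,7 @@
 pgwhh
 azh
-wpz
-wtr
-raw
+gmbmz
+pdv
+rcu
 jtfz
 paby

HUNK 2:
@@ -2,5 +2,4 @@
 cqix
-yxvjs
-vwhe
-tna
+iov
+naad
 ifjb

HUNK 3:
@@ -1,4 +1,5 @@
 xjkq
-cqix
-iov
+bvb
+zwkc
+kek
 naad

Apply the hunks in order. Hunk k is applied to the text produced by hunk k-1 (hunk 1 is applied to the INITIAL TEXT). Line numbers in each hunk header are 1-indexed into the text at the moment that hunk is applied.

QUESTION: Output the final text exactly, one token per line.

Answer: xjkq
bvb
zwkc
kek
naad
ifjb
aoc
pgwhh
azh
gmbmz
pdv
rcu
jtfz
paby

Derivation:
Hunk 1: at line 8 remove [wpz,wtr,raw] add [gmbmz,pdv,rcu] -> 14 lines: xjkq cqix yxvjs vwhe tna ifjb aoc pgwhh azh gmbmz pdv rcu jtfz paby
Hunk 2: at line 2 remove [yxvjs,vwhe,tna] add [iov,naad] -> 13 lines: xjkq cqix iov naad ifjb aoc pgwhh azh gmbmz pdv rcu jtfz paby
Hunk 3: at line 1 remove [cqix,iov] add [bvb,zwkc,kek] -> 14 lines: xjkq bvb zwkc kek naad ifjb aoc pgwhh azh gmbmz pdv rcu jtfz paby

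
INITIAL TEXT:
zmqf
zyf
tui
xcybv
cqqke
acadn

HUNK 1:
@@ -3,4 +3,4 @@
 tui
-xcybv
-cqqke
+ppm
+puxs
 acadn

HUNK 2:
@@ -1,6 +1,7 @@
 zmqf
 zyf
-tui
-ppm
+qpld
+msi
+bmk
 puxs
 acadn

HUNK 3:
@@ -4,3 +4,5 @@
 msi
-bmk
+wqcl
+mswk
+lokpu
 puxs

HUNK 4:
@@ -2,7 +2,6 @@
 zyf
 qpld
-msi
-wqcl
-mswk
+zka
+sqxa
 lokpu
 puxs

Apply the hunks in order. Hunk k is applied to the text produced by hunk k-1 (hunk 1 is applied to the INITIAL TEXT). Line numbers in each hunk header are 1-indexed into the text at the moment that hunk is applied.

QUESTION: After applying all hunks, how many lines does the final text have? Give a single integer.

Answer: 8

Derivation:
Hunk 1: at line 3 remove [xcybv,cqqke] add [ppm,puxs] -> 6 lines: zmqf zyf tui ppm puxs acadn
Hunk 2: at line 1 remove [tui,ppm] add [qpld,msi,bmk] -> 7 lines: zmqf zyf qpld msi bmk puxs acadn
Hunk 3: at line 4 remove [bmk] add [wqcl,mswk,lokpu] -> 9 lines: zmqf zyf qpld msi wqcl mswk lokpu puxs acadn
Hunk 4: at line 2 remove [msi,wqcl,mswk] add [zka,sqxa] -> 8 lines: zmqf zyf qpld zka sqxa lokpu puxs acadn
Final line count: 8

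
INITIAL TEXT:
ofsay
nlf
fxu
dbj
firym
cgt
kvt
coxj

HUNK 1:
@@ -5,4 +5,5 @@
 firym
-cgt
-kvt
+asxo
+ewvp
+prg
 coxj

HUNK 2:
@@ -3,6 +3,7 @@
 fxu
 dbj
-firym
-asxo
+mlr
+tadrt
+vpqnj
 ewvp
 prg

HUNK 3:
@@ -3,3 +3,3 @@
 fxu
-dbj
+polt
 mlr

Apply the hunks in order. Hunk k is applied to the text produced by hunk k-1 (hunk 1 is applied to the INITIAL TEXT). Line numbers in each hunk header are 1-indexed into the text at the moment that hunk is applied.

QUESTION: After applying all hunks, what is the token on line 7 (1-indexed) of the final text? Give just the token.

Hunk 1: at line 5 remove [cgt,kvt] add [asxo,ewvp,prg] -> 9 lines: ofsay nlf fxu dbj firym asxo ewvp prg coxj
Hunk 2: at line 3 remove [firym,asxo] add [mlr,tadrt,vpqnj] -> 10 lines: ofsay nlf fxu dbj mlr tadrt vpqnj ewvp prg coxj
Hunk 3: at line 3 remove [dbj] add [polt] -> 10 lines: ofsay nlf fxu polt mlr tadrt vpqnj ewvp prg coxj
Final line 7: vpqnj

Answer: vpqnj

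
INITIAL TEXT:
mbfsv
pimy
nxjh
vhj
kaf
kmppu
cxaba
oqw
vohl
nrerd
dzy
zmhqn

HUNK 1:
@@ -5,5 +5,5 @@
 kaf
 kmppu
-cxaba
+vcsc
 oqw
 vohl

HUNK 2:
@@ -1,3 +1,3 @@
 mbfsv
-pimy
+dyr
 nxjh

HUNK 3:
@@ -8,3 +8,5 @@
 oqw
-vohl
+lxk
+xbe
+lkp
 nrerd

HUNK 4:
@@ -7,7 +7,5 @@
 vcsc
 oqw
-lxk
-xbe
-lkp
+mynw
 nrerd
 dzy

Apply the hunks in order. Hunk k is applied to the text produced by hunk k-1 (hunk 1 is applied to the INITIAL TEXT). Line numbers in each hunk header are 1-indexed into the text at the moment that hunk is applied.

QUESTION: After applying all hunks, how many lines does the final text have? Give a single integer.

Hunk 1: at line 5 remove [cxaba] add [vcsc] -> 12 lines: mbfsv pimy nxjh vhj kaf kmppu vcsc oqw vohl nrerd dzy zmhqn
Hunk 2: at line 1 remove [pimy] add [dyr] -> 12 lines: mbfsv dyr nxjh vhj kaf kmppu vcsc oqw vohl nrerd dzy zmhqn
Hunk 3: at line 8 remove [vohl] add [lxk,xbe,lkp] -> 14 lines: mbfsv dyr nxjh vhj kaf kmppu vcsc oqw lxk xbe lkp nrerd dzy zmhqn
Hunk 4: at line 7 remove [lxk,xbe,lkp] add [mynw] -> 12 lines: mbfsv dyr nxjh vhj kaf kmppu vcsc oqw mynw nrerd dzy zmhqn
Final line count: 12

Answer: 12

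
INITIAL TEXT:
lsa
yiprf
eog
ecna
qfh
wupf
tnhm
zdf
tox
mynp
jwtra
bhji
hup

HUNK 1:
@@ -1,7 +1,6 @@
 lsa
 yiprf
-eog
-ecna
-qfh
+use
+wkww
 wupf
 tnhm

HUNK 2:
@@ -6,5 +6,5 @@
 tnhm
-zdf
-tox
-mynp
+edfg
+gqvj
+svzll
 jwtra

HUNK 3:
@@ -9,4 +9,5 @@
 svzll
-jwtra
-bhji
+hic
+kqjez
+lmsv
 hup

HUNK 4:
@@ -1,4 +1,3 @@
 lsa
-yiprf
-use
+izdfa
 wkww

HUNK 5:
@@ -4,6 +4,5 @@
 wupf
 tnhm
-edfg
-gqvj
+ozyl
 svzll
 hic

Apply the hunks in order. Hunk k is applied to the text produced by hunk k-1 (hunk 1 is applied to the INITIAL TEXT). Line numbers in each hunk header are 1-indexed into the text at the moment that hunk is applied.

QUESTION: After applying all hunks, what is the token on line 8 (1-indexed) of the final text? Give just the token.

Answer: hic

Derivation:
Hunk 1: at line 1 remove [eog,ecna,qfh] add [use,wkww] -> 12 lines: lsa yiprf use wkww wupf tnhm zdf tox mynp jwtra bhji hup
Hunk 2: at line 6 remove [zdf,tox,mynp] add [edfg,gqvj,svzll] -> 12 lines: lsa yiprf use wkww wupf tnhm edfg gqvj svzll jwtra bhji hup
Hunk 3: at line 9 remove [jwtra,bhji] add [hic,kqjez,lmsv] -> 13 lines: lsa yiprf use wkww wupf tnhm edfg gqvj svzll hic kqjez lmsv hup
Hunk 4: at line 1 remove [yiprf,use] add [izdfa] -> 12 lines: lsa izdfa wkww wupf tnhm edfg gqvj svzll hic kqjez lmsv hup
Hunk 5: at line 4 remove [edfg,gqvj] add [ozyl] -> 11 lines: lsa izdfa wkww wupf tnhm ozyl svzll hic kqjez lmsv hup
Final line 8: hic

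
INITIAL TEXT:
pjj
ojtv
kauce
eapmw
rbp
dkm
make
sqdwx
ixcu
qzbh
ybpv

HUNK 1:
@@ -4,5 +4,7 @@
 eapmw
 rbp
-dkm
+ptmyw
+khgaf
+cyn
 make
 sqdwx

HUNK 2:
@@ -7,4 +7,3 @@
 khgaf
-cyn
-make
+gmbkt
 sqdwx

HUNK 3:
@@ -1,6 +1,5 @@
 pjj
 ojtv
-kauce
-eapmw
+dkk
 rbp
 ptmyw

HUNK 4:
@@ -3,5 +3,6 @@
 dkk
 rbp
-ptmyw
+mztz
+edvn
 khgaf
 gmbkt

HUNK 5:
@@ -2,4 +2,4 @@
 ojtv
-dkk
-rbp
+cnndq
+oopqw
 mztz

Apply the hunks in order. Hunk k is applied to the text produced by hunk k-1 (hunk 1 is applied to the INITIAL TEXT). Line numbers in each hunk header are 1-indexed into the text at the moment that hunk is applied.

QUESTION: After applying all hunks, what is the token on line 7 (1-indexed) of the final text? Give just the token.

Hunk 1: at line 4 remove [dkm] add [ptmyw,khgaf,cyn] -> 13 lines: pjj ojtv kauce eapmw rbp ptmyw khgaf cyn make sqdwx ixcu qzbh ybpv
Hunk 2: at line 7 remove [cyn,make] add [gmbkt] -> 12 lines: pjj ojtv kauce eapmw rbp ptmyw khgaf gmbkt sqdwx ixcu qzbh ybpv
Hunk 3: at line 1 remove [kauce,eapmw] add [dkk] -> 11 lines: pjj ojtv dkk rbp ptmyw khgaf gmbkt sqdwx ixcu qzbh ybpv
Hunk 4: at line 3 remove [ptmyw] add [mztz,edvn] -> 12 lines: pjj ojtv dkk rbp mztz edvn khgaf gmbkt sqdwx ixcu qzbh ybpv
Hunk 5: at line 2 remove [dkk,rbp] add [cnndq,oopqw] -> 12 lines: pjj ojtv cnndq oopqw mztz edvn khgaf gmbkt sqdwx ixcu qzbh ybpv
Final line 7: khgaf

Answer: khgaf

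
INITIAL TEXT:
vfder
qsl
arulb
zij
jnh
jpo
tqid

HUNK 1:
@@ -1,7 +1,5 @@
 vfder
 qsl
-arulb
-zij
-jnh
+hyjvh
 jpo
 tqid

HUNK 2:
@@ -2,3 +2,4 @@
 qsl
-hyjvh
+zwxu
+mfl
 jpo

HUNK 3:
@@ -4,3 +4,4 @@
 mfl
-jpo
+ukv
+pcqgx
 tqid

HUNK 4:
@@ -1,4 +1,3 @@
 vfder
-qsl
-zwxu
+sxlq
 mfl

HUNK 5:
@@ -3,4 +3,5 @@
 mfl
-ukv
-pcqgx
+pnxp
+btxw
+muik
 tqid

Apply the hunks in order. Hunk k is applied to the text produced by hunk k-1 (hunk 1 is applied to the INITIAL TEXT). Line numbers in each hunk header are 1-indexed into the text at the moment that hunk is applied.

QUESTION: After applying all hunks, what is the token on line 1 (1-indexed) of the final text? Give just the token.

Hunk 1: at line 1 remove [arulb,zij,jnh] add [hyjvh] -> 5 lines: vfder qsl hyjvh jpo tqid
Hunk 2: at line 2 remove [hyjvh] add [zwxu,mfl] -> 6 lines: vfder qsl zwxu mfl jpo tqid
Hunk 3: at line 4 remove [jpo] add [ukv,pcqgx] -> 7 lines: vfder qsl zwxu mfl ukv pcqgx tqid
Hunk 4: at line 1 remove [qsl,zwxu] add [sxlq] -> 6 lines: vfder sxlq mfl ukv pcqgx tqid
Hunk 5: at line 3 remove [ukv,pcqgx] add [pnxp,btxw,muik] -> 7 lines: vfder sxlq mfl pnxp btxw muik tqid
Final line 1: vfder

Answer: vfder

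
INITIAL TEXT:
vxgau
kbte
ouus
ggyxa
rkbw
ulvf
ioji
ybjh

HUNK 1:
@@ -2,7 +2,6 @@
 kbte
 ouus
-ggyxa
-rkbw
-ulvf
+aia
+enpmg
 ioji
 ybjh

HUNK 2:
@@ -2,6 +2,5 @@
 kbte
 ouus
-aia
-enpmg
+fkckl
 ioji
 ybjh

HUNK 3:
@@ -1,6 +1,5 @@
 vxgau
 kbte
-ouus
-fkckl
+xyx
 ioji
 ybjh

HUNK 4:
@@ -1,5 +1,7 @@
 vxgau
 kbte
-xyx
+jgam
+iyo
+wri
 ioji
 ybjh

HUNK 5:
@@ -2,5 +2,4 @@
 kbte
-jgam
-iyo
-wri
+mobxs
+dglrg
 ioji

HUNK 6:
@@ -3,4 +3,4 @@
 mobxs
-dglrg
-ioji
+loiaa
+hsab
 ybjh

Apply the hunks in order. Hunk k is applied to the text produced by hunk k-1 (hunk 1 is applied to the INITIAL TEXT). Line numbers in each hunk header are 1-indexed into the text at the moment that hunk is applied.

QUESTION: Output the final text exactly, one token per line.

Answer: vxgau
kbte
mobxs
loiaa
hsab
ybjh

Derivation:
Hunk 1: at line 2 remove [ggyxa,rkbw,ulvf] add [aia,enpmg] -> 7 lines: vxgau kbte ouus aia enpmg ioji ybjh
Hunk 2: at line 2 remove [aia,enpmg] add [fkckl] -> 6 lines: vxgau kbte ouus fkckl ioji ybjh
Hunk 3: at line 1 remove [ouus,fkckl] add [xyx] -> 5 lines: vxgau kbte xyx ioji ybjh
Hunk 4: at line 1 remove [xyx] add [jgam,iyo,wri] -> 7 lines: vxgau kbte jgam iyo wri ioji ybjh
Hunk 5: at line 2 remove [jgam,iyo,wri] add [mobxs,dglrg] -> 6 lines: vxgau kbte mobxs dglrg ioji ybjh
Hunk 6: at line 3 remove [dglrg,ioji] add [loiaa,hsab] -> 6 lines: vxgau kbte mobxs loiaa hsab ybjh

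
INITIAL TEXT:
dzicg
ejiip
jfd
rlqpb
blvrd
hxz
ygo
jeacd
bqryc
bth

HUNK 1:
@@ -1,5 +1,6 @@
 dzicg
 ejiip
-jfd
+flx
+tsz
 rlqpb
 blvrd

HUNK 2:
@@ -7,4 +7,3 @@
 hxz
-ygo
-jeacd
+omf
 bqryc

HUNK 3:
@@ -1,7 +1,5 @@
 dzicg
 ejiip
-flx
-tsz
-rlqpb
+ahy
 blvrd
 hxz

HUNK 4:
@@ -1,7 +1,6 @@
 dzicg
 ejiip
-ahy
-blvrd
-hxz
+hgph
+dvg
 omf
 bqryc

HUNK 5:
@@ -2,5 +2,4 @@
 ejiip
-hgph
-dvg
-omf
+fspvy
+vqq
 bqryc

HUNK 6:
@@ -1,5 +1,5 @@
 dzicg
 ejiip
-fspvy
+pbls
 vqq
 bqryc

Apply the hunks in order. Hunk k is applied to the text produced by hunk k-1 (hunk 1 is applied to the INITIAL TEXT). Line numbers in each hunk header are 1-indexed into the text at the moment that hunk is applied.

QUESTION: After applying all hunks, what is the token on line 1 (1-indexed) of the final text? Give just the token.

Hunk 1: at line 1 remove [jfd] add [flx,tsz] -> 11 lines: dzicg ejiip flx tsz rlqpb blvrd hxz ygo jeacd bqryc bth
Hunk 2: at line 7 remove [ygo,jeacd] add [omf] -> 10 lines: dzicg ejiip flx tsz rlqpb blvrd hxz omf bqryc bth
Hunk 3: at line 1 remove [flx,tsz,rlqpb] add [ahy] -> 8 lines: dzicg ejiip ahy blvrd hxz omf bqryc bth
Hunk 4: at line 1 remove [ahy,blvrd,hxz] add [hgph,dvg] -> 7 lines: dzicg ejiip hgph dvg omf bqryc bth
Hunk 5: at line 2 remove [hgph,dvg,omf] add [fspvy,vqq] -> 6 lines: dzicg ejiip fspvy vqq bqryc bth
Hunk 6: at line 1 remove [fspvy] add [pbls] -> 6 lines: dzicg ejiip pbls vqq bqryc bth
Final line 1: dzicg

Answer: dzicg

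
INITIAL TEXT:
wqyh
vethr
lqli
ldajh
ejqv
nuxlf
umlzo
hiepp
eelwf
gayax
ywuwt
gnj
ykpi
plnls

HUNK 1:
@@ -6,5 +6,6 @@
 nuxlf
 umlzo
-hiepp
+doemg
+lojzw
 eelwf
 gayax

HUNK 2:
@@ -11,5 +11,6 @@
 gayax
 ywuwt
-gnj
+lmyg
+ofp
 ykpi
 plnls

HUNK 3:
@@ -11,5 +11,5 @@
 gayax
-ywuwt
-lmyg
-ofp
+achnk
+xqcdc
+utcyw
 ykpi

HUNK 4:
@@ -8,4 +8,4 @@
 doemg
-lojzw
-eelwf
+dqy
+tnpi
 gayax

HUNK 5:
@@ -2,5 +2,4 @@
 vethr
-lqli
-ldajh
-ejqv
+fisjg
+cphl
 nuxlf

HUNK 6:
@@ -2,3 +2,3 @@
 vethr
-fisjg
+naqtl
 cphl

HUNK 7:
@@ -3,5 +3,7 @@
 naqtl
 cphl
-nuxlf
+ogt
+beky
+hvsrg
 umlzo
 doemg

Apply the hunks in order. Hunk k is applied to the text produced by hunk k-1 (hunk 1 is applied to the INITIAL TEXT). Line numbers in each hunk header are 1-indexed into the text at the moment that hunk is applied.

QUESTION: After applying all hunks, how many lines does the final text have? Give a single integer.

Answer: 17

Derivation:
Hunk 1: at line 6 remove [hiepp] add [doemg,lojzw] -> 15 lines: wqyh vethr lqli ldajh ejqv nuxlf umlzo doemg lojzw eelwf gayax ywuwt gnj ykpi plnls
Hunk 2: at line 11 remove [gnj] add [lmyg,ofp] -> 16 lines: wqyh vethr lqli ldajh ejqv nuxlf umlzo doemg lojzw eelwf gayax ywuwt lmyg ofp ykpi plnls
Hunk 3: at line 11 remove [ywuwt,lmyg,ofp] add [achnk,xqcdc,utcyw] -> 16 lines: wqyh vethr lqli ldajh ejqv nuxlf umlzo doemg lojzw eelwf gayax achnk xqcdc utcyw ykpi plnls
Hunk 4: at line 8 remove [lojzw,eelwf] add [dqy,tnpi] -> 16 lines: wqyh vethr lqli ldajh ejqv nuxlf umlzo doemg dqy tnpi gayax achnk xqcdc utcyw ykpi plnls
Hunk 5: at line 2 remove [lqli,ldajh,ejqv] add [fisjg,cphl] -> 15 lines: wqyh vethr fisjg cphl nuxlf umlzo doemg dqy tnpi gayax achnk xqcdc utcyw ykpi plnls
Hunk 6: at line 2 remove [fisjg] add [naqtl] -> 15 lines: wqyh vethr naqtl cphl nuxlf umlzo doemg dqy tnpi gayax achnk xqcdc utcyw ykpi plnls
Hunk 7: at line 3 remove [nuxlf] add [ogt,beky,hvsrg] -> 17 lines: wqyh vethr naqtl cphl ogt beky hvsrg umlzo doemg dqy tnpi gayax achnk xqcdc utcyw ykpi plnls
Final line count: 17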